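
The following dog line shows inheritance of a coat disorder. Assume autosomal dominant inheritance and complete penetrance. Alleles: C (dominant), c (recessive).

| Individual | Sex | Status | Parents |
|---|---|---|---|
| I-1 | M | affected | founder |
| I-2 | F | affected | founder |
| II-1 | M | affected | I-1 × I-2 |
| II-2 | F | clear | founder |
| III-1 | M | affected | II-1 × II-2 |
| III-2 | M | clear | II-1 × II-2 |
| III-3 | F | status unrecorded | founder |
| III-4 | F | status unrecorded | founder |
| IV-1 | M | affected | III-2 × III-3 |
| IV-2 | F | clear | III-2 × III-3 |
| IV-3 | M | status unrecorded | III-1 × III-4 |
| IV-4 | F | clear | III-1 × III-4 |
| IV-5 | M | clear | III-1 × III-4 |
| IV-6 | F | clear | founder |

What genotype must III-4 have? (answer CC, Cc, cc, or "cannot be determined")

III-4's phenotype is unrecorded, and no parent or child forces a single allele at both positions; consistent genotype assignments exist with III-4 as Cc or cc.

cannot be determined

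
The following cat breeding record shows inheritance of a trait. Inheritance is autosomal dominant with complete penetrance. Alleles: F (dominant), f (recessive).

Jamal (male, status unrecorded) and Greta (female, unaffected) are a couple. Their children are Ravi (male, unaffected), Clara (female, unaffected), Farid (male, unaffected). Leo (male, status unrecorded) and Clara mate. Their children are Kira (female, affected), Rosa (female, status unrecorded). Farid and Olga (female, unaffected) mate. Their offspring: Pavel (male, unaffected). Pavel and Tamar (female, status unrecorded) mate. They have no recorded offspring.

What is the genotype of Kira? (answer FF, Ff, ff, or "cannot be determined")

From phenotype alone, Kira is FF or Ff.
Kira is affected so carries F and received f from Clara (ff), so Kira is Ff.

Ff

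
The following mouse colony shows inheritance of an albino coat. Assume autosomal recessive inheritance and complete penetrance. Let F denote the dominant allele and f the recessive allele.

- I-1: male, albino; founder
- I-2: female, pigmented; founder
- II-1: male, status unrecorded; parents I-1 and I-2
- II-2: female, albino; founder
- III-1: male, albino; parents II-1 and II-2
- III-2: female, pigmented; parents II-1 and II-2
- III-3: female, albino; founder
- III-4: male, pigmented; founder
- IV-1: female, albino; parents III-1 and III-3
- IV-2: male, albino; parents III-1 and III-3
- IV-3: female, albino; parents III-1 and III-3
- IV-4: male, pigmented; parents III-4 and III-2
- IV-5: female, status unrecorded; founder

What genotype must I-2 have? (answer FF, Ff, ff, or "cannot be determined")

I-2's phenotype allows FF or Ff, and no parent or child forces a single allele at both positions; consistent genotype assignments exist with I-2 as FF or Ff.

cannot be determined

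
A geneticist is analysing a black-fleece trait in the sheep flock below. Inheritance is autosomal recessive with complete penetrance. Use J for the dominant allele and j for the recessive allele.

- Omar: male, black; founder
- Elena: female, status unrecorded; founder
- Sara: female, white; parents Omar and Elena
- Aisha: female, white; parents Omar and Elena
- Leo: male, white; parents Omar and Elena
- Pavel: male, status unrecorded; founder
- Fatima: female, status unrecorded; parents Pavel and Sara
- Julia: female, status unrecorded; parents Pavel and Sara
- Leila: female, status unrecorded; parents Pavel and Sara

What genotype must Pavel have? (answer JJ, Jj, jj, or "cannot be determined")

Pavel's phenotype is unrecorded, and no parent or child forces a single allele at both positions; consistent genotype assignments exist with Pavel as JJ or Jj or jj.

cannot be determined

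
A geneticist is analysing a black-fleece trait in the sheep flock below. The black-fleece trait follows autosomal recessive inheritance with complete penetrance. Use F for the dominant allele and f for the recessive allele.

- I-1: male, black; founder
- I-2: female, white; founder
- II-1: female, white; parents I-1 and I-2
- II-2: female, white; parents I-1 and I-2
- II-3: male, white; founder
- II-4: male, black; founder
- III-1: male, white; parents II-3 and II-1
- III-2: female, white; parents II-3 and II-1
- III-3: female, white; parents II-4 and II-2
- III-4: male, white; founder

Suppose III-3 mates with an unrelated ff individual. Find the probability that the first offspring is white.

III-3 is white so carries F and received f from II-4 (ff), so III-3 is Ff.
The cross gives 1/2 Ff : 1/2 ff, so P(offspring is white) = 1/2.

1/2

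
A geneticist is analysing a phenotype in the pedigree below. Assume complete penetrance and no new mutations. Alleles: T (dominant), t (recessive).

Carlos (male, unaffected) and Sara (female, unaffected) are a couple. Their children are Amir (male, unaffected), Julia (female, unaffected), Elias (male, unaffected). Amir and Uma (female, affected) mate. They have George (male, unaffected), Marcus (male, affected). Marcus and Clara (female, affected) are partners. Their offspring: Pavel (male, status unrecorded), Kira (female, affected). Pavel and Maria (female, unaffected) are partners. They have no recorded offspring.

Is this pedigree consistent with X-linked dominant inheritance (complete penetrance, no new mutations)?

A consistent assignment under X-linked dominant exists: Carlos X^t Y, Sara X^t X^t, Amir X^t Y, Julia X^t X^t, Elias X^t Y, Uma X^T X^t, George X^t Y, Marcus X^T Y, Clara X^T X^T, Pavel X^T Y, Kira X^T X^T, Maria X^t X^t.
In this assignment every recorded phenotype matches its genotype and every non-founder's genotype is obtainable from its parents' genotypes, so the pedigree is consistent.

Yes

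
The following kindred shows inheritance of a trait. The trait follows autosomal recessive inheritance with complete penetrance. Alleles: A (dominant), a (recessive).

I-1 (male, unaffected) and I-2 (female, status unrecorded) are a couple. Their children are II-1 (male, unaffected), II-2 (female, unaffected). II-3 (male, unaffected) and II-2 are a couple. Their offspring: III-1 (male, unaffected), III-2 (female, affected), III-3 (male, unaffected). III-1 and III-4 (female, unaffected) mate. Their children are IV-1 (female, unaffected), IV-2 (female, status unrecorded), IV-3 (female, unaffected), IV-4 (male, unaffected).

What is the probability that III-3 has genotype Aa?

2/3

II-3 is unaffected so carries A and passed a to III-2 (aa), so II-3 is Aa.
II-2 is unaffected so carries A and passed a to III-2 (aa), so II-2 is Aa.
Their cross gives offspring ratios 1/4 AA : 1/2 Aa : 1/4 aa. Conditioning on III-3 being unaffected, P(Aa) = 1/2 / 3/4 = 2/3.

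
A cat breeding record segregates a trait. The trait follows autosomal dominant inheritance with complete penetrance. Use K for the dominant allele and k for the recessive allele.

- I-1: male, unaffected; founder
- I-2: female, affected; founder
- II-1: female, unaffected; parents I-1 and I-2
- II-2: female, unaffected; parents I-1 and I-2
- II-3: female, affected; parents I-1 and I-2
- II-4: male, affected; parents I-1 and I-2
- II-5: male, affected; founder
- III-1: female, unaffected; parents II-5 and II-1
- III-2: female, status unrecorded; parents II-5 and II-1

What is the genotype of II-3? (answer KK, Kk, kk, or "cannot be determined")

From phenotype alone, II-3 is KK or Kk.
II-3 is affected so carries K and received k from I-1 (kk), so II-3 is Kk.

Kk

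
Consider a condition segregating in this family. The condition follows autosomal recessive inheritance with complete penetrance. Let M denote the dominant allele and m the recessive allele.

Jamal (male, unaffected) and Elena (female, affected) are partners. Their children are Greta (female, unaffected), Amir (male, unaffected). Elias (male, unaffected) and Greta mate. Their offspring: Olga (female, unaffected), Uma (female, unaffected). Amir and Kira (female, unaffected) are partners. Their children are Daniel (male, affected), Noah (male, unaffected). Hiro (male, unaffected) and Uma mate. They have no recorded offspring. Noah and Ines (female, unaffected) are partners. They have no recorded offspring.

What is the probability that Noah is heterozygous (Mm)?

2/3

Amir is unaffected so carries M and received m from Elena (mm), so Amir is Mm.
Kira is unaffected so carries M and passed m to Daniel (mm), so Kira is Mm.
Their cross gives offspring ratios 1/4 MM : 1/2 Mm : 1/4 mm. Conditioning on Noah being unaffected, P(Mm) = 1/2 / 3/4 = 2/3.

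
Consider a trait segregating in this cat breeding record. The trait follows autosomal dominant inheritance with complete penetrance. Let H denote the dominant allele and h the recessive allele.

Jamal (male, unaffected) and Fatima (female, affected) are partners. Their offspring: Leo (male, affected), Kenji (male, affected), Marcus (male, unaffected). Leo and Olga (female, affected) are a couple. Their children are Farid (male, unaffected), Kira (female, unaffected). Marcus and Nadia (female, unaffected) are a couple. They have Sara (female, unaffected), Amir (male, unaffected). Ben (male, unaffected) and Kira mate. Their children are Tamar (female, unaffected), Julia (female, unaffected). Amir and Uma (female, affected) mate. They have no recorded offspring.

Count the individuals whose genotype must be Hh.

Obligate heterozygotes: Fatima is affected so carries H and passed h to Marcus (hh), so Fatima is Hh; Leo is affected so carries H and received h from Jamal (hh), so Leo is Hh; Kenji is affected so carries H and received h from Jamal (hh), so Kenji is Hh; Olga is affected so carries H and passed h to Farid (hh), so Olga is Hh.
Every other individual is either homozygous by phenotype or has at least one consistent homozygous assignment, so the count is 4.

4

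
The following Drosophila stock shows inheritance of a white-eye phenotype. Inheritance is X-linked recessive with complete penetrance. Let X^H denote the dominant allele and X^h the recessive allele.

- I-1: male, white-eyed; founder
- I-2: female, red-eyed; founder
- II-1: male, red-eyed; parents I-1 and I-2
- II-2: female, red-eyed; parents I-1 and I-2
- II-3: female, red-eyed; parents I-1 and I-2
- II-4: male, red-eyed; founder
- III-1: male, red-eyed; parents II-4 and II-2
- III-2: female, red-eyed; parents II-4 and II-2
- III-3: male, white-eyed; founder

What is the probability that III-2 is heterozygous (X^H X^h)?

II-4 is red-eyed, so II-4 is X^H Y.
II-2 is red-eyed so carries H and received h from I-1 (X^h Y), so II-2 is X^H X^h.
Their cross gives offspring ratios 1/2 X^H X^H : 1/2 X^H X^h. Conditioning on III-2 being red-eyed, P(X^H X^h) = 1/2 / 1 = 1/2.

1/2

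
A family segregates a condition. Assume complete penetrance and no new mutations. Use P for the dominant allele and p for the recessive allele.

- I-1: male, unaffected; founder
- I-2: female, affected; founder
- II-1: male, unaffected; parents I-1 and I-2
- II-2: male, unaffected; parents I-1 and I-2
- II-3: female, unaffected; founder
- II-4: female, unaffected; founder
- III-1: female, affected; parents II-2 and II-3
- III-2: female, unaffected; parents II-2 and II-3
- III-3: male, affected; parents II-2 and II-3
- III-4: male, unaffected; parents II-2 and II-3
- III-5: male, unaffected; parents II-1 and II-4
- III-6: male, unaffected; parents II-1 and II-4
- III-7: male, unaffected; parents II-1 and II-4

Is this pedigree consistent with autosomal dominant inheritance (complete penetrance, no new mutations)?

Under autosomal dominant, III-1 (affected, female) cannot arise from II-2 (unaffected) × II-3 (unaffected).

No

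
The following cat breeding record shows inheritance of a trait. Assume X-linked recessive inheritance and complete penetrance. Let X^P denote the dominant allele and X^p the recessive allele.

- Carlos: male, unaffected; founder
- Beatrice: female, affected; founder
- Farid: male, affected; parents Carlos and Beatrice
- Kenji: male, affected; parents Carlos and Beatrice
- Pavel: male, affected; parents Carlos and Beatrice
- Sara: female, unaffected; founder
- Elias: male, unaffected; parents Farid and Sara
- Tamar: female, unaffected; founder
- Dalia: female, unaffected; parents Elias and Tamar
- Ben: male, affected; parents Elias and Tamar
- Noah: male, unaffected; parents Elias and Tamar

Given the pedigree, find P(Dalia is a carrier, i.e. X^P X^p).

Elias is unaffected, so Elias is X^P Y.
Tamar is unaffected so carries P and passed p to Ben (X^p Y), so Tamar is X^P X^p.
Their cross gives offspring ratios 1/2 X^P X^P : 1/2 X^P X^p. Conditioning on Dalia being unaffected, P(X^P X^p) = 1/2 / 1 = 1/2.

1/2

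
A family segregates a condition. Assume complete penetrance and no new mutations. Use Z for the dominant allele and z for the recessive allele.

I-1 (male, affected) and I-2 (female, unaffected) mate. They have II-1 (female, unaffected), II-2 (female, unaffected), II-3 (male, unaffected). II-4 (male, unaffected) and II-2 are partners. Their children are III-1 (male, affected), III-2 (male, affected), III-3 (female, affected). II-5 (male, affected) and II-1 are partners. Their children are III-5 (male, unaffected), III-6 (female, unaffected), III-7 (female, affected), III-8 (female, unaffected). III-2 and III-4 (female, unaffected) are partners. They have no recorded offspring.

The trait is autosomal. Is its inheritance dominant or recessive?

II-4 and II-2 are both unaffected yet have an affected child III-1. Under dominance, an affected child requires at least one affected parent, so the trait cannot be dominant.

recessive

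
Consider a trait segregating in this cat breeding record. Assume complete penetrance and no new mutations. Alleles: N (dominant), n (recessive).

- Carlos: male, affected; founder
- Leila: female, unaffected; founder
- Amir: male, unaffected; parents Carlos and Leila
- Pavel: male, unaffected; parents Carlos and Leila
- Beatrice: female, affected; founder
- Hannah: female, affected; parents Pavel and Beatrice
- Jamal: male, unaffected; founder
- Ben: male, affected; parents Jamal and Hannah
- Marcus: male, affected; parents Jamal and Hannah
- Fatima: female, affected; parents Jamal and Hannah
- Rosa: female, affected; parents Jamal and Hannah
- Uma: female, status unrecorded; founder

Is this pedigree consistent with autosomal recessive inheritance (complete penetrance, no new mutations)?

A consistent assignment under autosomal recessive exists: Carlos nn, Leila NN, Amir Nn, Pavel Nn, Beatrice nn, Hannah nn, Jamal Nn, Ben nn, Marcus nn, Fatima nn, Rosa nn, Uma NN.
In this assignment every recorded phenotype matches its genotype and every non-founder's genotype is obtainable from its parents' genotypes, so the pedigree is consistent.

Yes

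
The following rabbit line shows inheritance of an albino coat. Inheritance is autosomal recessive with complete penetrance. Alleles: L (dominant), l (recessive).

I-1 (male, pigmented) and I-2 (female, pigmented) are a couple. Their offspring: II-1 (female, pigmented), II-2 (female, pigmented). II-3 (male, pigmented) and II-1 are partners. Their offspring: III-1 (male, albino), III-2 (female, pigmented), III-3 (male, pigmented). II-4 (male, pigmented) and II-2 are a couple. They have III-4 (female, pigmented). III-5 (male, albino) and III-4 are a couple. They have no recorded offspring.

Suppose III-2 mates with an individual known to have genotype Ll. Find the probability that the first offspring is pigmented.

II-3 is pigmented so carries L and passed l to III-1 (ll), so II-3 is Ll.
II-1 is pigmented so carries L and passed l to III-1 (ll), so II-1 is Ll.
III-2 is a pigmented offspring of II-3 (Ll) × II-1 (Ll), whose cross gives 1/4 LL : 1/2 Ll : 1/4 ll; conditioning on being pigmented, III-2 is LL with probability 1/3, Ll with probability 2/3.
Summing over parental genotype combinations, P(offspring is pigmented) = 1/3·1 + 2/3·3/4 = 5/6.

5/6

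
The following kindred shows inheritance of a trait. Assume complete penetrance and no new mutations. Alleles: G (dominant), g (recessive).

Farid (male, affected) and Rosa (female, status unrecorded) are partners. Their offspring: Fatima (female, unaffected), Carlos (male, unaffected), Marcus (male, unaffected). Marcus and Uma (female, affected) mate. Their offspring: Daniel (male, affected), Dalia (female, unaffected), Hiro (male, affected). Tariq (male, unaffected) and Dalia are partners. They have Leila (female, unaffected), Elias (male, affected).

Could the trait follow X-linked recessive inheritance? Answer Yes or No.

A consistent assignment under X-linked recessive exists: Farid X^g Y, Rosa X^G X^G, Fatima X^G X^g, Carlos X^G Y, Marcus X^G Y, Uma X^g X^g, Daniel X^g Y, Dalia X^G X^g, Hiro X^g Y, Tariq X^G Y, Leila X^G X^G, Elias X^g Y.
In this assignment every recorded phenotype matches its genotype and every non-founder's genotype is obtainable from its parents' genotypes, so the pedigree is consistent.

Yes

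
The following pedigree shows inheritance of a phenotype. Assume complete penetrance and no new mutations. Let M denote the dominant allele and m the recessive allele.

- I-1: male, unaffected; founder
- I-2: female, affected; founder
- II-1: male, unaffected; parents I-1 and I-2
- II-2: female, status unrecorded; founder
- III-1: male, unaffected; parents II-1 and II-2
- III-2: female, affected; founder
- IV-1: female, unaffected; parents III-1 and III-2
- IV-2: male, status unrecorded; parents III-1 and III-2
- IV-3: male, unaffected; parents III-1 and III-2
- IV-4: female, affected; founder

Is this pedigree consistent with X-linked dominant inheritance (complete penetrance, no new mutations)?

A consistent assignment under X-linked dominant exists: I-1 X^m Y, I-2 X^M X^m, II-1 X^m Y, II-2 X^M X^m, III-1 X^m Y, III-2 X^M X^m, IV-1 X^m X^m, IV-2 X^M Y, IV-3 X^m Y, IV-4 X^M X^M.
In this assignment every recorded phenotype matches its genotype and every non-founder's genotype is obtainable from its parents' genotypes, so the pedigree is consistent.

Yes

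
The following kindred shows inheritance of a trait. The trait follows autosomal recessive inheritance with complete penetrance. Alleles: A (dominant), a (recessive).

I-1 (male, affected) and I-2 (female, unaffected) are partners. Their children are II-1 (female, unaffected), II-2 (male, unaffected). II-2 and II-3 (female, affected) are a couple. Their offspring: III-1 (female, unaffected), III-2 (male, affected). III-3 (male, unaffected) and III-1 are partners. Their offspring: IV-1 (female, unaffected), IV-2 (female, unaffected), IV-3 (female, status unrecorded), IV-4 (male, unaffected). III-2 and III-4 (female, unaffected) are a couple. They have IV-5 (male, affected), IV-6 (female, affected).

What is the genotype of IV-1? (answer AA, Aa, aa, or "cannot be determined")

IV-1's phenotype allows AA or Aa, and no parent or child forces a single allele at both positions; consistent genotype assignments exist with IV-1 as AA or Aa.

cannot be determined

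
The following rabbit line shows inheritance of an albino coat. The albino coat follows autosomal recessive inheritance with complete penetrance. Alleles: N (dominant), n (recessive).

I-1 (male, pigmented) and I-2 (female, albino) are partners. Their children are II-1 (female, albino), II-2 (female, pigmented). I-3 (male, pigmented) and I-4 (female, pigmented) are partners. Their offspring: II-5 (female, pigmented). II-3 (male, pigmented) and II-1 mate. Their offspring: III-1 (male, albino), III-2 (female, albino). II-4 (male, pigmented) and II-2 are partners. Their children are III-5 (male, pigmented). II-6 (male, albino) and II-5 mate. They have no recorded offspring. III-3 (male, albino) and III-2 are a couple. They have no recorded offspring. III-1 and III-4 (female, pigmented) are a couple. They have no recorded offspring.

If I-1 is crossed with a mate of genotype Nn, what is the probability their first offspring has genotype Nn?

I-1 is pigmented so carries N and passed n to II-1 (nn), so I-1 is Nn.
The cross gives 1/4 NN : 1/2 Nn : 1/4 nn, so P(offspring has genotype Nn) = 1/2.

1/2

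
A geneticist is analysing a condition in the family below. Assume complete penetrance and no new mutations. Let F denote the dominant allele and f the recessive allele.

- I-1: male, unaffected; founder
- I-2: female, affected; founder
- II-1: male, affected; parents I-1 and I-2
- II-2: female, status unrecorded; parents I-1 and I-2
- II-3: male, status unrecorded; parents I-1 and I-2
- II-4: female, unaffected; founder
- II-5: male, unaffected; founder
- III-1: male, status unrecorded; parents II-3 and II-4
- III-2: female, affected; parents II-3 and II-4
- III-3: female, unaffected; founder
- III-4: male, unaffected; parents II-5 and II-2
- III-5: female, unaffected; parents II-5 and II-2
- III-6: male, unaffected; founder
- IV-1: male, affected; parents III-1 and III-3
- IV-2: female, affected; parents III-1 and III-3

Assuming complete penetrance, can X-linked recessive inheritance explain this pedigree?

A consistent assignment under X-linked recessive exists: I-1 X^F Y, I-2 X^f X^f, II-1 X^f Y, II-2 X^F X^f, II-3 X^f Y, II-4 X^F X^f, II-5 X^F Y, III-1 X^f Y, III-2 X^f X^f, III-3 X^F X^f, III-4 X^F Y, III-5 X^F X^F, III-6 X^F Y, IV-1 X^f Y, IV-2 X^f X^f.
In this assignment every recorded phenotype matches its genotype and every non-founder's genotype is obtainable from its parents' genotypes, so the pedigree is consistent.

Yes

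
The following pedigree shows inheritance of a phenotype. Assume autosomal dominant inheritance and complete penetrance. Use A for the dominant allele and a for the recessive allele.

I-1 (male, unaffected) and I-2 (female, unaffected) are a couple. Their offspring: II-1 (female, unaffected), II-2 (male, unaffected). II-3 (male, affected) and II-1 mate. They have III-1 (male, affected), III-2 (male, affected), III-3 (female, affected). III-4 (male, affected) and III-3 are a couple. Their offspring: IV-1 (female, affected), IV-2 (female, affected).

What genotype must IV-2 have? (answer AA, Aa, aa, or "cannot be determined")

cannot be determined

IV-2's phenotype allows AA or Aa, and no parent or child forces a single allele at both positions; consistent genotype assignments exist with IV-2 as AA or Aa.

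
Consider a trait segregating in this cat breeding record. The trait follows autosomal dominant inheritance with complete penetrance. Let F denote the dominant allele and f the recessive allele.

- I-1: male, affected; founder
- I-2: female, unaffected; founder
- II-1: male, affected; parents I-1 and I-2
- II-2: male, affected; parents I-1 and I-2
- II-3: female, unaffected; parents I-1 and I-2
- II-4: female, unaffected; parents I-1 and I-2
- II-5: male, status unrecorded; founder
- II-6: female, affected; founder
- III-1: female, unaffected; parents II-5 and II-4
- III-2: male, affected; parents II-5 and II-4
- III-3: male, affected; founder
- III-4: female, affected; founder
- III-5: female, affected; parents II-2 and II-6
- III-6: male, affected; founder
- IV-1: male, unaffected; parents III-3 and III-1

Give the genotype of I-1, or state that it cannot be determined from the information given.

Ff

From phenotype alone, I-1 is FF or Ff.
I-1 is affected so carries F and passed f to II-3 (ff), so I-1 is Ff.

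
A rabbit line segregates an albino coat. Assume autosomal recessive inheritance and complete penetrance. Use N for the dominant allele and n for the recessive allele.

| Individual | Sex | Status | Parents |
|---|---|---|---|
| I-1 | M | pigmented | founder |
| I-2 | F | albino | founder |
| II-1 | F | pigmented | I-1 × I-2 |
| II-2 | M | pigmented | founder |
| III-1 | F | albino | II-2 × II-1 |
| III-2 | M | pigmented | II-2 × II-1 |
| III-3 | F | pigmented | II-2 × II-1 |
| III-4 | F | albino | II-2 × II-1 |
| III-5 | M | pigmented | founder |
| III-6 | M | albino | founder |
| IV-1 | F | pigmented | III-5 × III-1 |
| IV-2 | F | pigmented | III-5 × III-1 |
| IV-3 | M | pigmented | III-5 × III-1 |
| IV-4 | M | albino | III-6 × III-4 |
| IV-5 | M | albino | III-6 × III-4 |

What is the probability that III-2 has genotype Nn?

II-2 is pigmented so carries N and passed n to III-1 (nn), so II-2 is Nn.
II-1 is pigmented so carries N and received n from I-2 (nn), so II-1 is Nn.
Their cross gives offspring ratios 1/4 NN : 1/2 Nn : 1/4 nn. Conditioning on III-2 being pigmented, P(Nn) = 1/2 / 3/4 = 2/3.

2/3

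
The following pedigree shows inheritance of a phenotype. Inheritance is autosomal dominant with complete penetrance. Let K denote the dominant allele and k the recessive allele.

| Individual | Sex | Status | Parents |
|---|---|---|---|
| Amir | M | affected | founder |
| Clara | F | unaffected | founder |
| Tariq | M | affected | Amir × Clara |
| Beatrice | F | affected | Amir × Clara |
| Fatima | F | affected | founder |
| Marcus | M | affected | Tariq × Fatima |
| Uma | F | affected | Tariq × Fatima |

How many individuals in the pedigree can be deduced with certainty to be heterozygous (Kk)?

Obligate heterozygotes: Tariq is affected so carries K and received k from Clara (kk), so Tariq is Kk; Beatrice is affected so carries K and received k from Clara (kk), so Beatrice is Kk.
Every other individual is either homozygous by phenotype or has at least one consistent homozygous assignment, so the count is 2.

2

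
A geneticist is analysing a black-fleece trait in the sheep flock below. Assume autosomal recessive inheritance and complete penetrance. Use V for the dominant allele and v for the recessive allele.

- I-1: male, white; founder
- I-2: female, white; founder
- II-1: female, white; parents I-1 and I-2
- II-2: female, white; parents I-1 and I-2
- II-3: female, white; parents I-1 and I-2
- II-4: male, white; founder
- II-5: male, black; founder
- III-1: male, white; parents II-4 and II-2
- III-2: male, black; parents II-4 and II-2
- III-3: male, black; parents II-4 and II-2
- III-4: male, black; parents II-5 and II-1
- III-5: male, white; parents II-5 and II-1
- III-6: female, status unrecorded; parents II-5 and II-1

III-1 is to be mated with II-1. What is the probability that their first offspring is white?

5/6

II-4 is white so carries V and passed v to III-2 (vv), so II-4 is Vv.
II-2 is white so carries V and passed v to III-2 (vv), so II-2 is Vv.
III-1 is a white offspring of II-4 (Vv) × II-2 (Vv), whose cross gives 1/4 VV : 1/2 Vv : 1/4 vv; conditioning on being white, III-1 is VV with probability 1/3, Vv with probability 2/3.
II-1 is white so carries V and passed v to III-4 (vv), so II-1 is Vv.
Summing over parental genotype combinations, P(offspring is white) = 1/3·1 + 2/3·3/4 = 5/6.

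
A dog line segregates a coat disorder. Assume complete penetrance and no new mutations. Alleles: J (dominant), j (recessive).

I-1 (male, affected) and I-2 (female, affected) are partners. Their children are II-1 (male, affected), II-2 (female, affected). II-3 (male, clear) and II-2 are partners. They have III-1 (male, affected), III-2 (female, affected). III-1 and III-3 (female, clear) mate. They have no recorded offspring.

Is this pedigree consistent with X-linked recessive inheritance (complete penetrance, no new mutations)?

No

Under X-linked recessive, III-2 (affected, female) cannot arise from II-3 (clear) × II-2 (affected).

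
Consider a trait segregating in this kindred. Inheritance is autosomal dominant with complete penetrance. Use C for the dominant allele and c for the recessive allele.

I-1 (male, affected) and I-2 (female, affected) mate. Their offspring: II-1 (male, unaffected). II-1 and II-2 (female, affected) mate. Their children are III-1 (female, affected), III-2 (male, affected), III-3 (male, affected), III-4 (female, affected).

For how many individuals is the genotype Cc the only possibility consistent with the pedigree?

Obligate heterozygotes: I-1 is affected so carries C and passed c to II-1 (cc), so I-1 is Cc; I-2 is affected so carries C and passed c to II-1 (cc), so I-2 is Cc; III-1 is affected so carries C and received c from II-1 (cc), so III-1 is Cc; III-2 is affected so carries C and received c from II-1 (cc), so III-2 is Cc; III-3 is affected so carries C and received c from II-1 (cc), so III-3 is Cc; III-4 is affected so carries C and received c from II-1 (cc), so III-4 is Cc.
Every other individual is either homozygous by phenotype or has at least one consistent homozygous assignment, so the count is 6.

6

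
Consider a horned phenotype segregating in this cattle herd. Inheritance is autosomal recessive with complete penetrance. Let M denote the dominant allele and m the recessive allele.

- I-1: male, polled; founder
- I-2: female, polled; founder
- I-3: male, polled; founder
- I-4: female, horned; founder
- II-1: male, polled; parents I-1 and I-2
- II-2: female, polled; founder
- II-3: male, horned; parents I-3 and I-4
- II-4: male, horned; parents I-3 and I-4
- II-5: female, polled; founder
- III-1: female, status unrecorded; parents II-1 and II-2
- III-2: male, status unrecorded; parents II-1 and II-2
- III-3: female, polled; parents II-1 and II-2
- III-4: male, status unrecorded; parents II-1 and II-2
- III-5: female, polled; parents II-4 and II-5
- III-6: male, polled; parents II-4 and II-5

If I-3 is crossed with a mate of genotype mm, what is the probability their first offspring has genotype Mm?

I-3 is polled so carries M and passed m to II-3 (mm), so I-3 is Mm.
The cross gives 1/2 Mm : 1/2 mm, so P(offspring has genotype Mm) = 1/2.

1/2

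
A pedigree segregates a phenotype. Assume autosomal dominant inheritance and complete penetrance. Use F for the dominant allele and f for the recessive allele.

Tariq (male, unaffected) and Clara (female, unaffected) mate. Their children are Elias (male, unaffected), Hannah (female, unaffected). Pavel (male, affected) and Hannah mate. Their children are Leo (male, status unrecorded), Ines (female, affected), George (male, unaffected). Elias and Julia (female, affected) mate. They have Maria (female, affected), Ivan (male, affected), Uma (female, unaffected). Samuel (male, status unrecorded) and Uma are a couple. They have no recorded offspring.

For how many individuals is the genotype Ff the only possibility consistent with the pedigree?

Obligate heterozygotes: Pavel is affected so carries F and passed f to George (ff), so Pavel is Ff; Julia is affected so carries F and passed f to Uma (ff), so Julia is Ff; Ines is affected so carries F and received f from Hannah (ff), so Ines is Ff; Maria is affected so carries F and received f from Elias (ff), so Maria is Ff; Ivan is affected so carries F and received f from Elias (ff), so Ivan is Ff.
Every other individual is either homozygous by phenotype or has at least one consistent homozygous assignment, so the count is 5.

5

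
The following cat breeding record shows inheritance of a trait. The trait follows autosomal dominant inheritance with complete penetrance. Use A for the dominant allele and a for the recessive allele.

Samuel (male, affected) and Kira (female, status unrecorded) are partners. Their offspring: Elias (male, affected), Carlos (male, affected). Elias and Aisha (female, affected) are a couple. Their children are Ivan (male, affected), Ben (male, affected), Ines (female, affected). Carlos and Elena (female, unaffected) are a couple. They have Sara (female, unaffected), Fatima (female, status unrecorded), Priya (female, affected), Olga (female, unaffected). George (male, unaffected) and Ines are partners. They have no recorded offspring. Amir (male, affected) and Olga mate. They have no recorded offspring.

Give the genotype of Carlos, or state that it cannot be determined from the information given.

From phenotype alone, Carlos is AA or Aa.
Carlos is affected so carries A and passed a to Sara (aa), so Carlos is Aa.

Aa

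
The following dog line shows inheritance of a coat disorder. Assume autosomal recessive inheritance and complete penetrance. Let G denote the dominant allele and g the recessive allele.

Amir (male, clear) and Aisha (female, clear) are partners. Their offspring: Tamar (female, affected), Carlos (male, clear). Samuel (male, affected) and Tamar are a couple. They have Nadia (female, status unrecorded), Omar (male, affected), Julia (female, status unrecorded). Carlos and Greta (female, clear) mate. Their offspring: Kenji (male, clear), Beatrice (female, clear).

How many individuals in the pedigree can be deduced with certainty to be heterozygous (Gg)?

Obligate heterozygotes: Amir is clear so carries G and passed g to Tamar (gg), so Amir is Gg; Aisha is clear so carries G and passed g to Tamar (gg), so Aisha is Gg.
Every other individual is either homozygous by phenotype or has at least one consistent homozygous assignment, so the count is 2.

2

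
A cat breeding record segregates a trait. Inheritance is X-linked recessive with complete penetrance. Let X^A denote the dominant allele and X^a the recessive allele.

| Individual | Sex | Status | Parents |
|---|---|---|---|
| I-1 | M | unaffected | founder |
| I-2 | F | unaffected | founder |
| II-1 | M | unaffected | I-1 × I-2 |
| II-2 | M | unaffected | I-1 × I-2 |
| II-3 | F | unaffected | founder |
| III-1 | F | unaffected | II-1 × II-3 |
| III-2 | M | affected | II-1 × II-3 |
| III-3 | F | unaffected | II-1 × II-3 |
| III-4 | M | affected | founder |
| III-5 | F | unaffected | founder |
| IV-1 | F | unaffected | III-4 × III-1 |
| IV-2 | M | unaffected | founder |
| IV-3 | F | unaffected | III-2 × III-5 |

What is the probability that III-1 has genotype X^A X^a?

1/3

II-1 is unaffected, so II-1 is X^A Y.
II-3 is unaffected so carries A and passed a to III-2 (X^a Y), so II-3 is X^A X^a.
Their cross gives offspring ratios 1/2 X^A X^A : 1/2 X^A X^a. Conditioning on III-1 being unaffected, P(X^A X^a) = 1/2 / 1 = 1/2 before taking III-1's own offspring into account.
III-4 is affected, so III-4 is X^a Y.
Now use III-1's offspring. Probability of each recorded status — unaffected daughter IV-1: 1/2 if III-1 is X^A X^a, 1 if X^A X^A.
Bayes: P(X^A X^a) = 1/2·1/2 / (1/2·1/2 + 1/2·1) = 1/3.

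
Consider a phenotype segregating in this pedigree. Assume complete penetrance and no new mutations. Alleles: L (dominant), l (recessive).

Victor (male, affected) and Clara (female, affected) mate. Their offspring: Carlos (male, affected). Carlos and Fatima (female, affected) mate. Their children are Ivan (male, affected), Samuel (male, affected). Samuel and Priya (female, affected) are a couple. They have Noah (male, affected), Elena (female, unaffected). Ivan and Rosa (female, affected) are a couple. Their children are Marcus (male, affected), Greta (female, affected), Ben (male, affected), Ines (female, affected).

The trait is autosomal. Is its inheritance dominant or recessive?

dominant

Samuel and Priya are both affected yet have an unaffected child Elena. Under a recessive model two affected parents are homozygous and every child would be affected, so the trait cannot be recessive.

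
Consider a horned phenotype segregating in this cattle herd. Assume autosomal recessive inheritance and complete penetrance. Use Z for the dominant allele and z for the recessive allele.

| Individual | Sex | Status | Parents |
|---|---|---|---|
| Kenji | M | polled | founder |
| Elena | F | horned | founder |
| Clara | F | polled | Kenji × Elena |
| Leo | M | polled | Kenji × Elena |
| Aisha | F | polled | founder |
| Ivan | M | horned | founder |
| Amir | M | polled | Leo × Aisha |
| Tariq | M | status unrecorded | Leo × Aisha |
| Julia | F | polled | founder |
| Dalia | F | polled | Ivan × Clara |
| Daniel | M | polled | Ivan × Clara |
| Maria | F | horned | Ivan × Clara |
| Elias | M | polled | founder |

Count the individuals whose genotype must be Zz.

4

Obligate heterozygotes: Clara is polled so carries Z and received z from Elena (zz), so Clara is Zz; Leo is polled so carries Z and received z from Elena (zz), so Leo is Zz; Dalia is polled so carries Z and received z from Ivan (zz), so Dalia is Zz; Daniel is polled so carries Z and received z from Ivan (zz), so Daniel is Zz.
Every other individual is either homozygous by phenotype or has at least one consistent homozygous assignment, so the count is 4.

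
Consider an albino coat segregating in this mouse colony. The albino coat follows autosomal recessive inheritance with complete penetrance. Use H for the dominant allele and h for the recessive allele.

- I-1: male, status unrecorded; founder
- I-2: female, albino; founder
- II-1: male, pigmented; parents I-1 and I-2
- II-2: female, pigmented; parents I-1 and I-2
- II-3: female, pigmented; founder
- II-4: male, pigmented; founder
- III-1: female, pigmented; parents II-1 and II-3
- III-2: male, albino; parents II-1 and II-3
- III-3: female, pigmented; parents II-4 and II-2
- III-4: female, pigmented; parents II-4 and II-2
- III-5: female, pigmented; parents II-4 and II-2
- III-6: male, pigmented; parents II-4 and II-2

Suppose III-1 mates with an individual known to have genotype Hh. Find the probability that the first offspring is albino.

II-1 is pigmented so carries H and received h from I-2 (hh), so II-1 is Hh.
II-3 is pigmented so carries H and passed h to III-2 (hh), so II-3 is Hh.
III-1 is a pigmented offspring of II-1 (Hh) × II-3 (Hh), whose cross gives 1/4 HH : 1/2 Hh : 1/4 hh; conditioning on being pigmented, III-1 is HH with probability 1/3, Hh with probability 2/3.
Summing over parental genotype combinations, P(offspring is albino) = 2/3·1/4 = 1/6.

1/6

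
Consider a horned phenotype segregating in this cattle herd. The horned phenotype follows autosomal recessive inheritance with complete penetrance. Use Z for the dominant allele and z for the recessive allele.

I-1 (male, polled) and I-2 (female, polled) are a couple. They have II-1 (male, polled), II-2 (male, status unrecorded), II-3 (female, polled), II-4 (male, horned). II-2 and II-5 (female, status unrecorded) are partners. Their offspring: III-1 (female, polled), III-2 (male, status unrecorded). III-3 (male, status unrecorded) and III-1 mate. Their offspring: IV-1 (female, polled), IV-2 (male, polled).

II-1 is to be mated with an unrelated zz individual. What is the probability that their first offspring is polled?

I-1 is polled so carries Z and passed z to II-4 (zz), so I-1 is Zz.
I-2 is polled so carries Z and passed z to II-4 (zz), so I-2 is Zz.
II-1 is a polled offspring of I-1 (Zz) × I-2 (Zz), whose cross gives 1/4 ZZ : 1/2 Zz : 1/4 zz; conditioning on being polled, II-1 is ZZ with probability 1/3, Zz with probability 2/3.
Summing over parental genotype combinations, P(offspring is polled) = 1/3·1 + 2/3·1/2 = 2/3.

2/3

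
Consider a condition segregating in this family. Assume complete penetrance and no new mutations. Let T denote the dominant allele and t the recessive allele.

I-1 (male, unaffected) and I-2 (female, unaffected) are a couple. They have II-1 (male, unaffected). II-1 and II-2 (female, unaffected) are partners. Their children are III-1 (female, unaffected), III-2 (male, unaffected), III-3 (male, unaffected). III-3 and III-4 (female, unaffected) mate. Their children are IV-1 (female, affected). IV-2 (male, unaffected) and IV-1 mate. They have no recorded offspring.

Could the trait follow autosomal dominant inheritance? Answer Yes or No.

Under autosomal dominant, IV-1 (affected, female) cannot arise from III-3 (unaffected) × III-4 (unaffected).

No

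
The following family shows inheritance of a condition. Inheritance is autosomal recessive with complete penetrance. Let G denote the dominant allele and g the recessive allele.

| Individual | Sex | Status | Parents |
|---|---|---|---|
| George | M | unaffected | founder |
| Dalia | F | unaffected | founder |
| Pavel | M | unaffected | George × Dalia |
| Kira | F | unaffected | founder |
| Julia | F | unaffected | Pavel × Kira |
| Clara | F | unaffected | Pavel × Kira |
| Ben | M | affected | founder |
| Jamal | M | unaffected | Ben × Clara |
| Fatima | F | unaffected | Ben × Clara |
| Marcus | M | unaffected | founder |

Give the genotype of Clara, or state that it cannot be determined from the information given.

Clara's phenotype allows GG or Gg, and no parent or child forces a single allele at both positions; consistent genotype assignments exist with Clara as GG or Gg.

cannot be determined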